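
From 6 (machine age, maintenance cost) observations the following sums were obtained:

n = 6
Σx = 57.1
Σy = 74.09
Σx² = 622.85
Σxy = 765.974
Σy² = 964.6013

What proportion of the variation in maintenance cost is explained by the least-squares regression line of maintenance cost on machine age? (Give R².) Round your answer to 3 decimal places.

Sxx = Σx² − (Σx)²/n = 622.85 − 543.401667 = 79.448333
Sxy = Σxy − (Σx)(Σy)/n = 765.974 − 705.089833 = 60.884167
Syy = Σy² − (Σy)²/n = 964.6013 − 914.888017 = 49.713283
R² = Sxy²/(Sxx·Syy) = (60.884167)²/(79.448333·49.713283) = 0.938537

0.939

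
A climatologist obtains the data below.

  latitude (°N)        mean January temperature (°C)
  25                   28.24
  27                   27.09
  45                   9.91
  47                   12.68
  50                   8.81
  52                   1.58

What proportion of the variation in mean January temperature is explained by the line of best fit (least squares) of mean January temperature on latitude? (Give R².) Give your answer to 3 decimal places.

n = 6, Σx = 246, Σy = 88.31, Σxy = 3002, Σx² = 10792, Σy² = 1870.4687
Sxx = Σx² − (Σx)²/n = 10792 − 10086 = 706
Sxy = Σxy − (Σx)(Σy)/n = 3002 − 3620.71 = -618.71
Syy = Σy² − (Σy)²/n = 1870.4687 − 1299.776017 = 570.692683
R² = Sxy²/(Sxx·Syy) = (-618.71)²/(706·570.692683) = 0.950096

0.950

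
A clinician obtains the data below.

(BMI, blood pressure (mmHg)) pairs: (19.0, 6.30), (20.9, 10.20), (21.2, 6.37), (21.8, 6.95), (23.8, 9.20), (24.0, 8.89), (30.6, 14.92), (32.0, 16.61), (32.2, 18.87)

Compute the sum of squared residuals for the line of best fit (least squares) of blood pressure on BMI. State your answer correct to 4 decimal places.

16.9664

n = 9, Σx = 225.5, Σy = 98.31, Σxy = 2647.44, Σx² = 5862.13, Σy² = 1250.8569
Sxx = Σx² − (Σx)²/n = 5862.13 − 5650.027778 = 212.102222
Sxy = Σxy − (Σx)(Σy)/n = 2647.44 − 2463.211667 = 184.228333
Syy = Σy² − (Σy)²/n = 1250.8569 − 1073.8729 = 176.984
b = Sxy/Sxx = 184.228333/212.102222 = 0.868583
SSE = Syy − b·Sxy = 176.984 − 0.868583·184.228333 = 16.966446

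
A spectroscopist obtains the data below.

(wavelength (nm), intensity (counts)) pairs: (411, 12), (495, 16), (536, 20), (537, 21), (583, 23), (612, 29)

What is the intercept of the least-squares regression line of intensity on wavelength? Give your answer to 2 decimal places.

n = 6, Σx = 3174, Σy = 121, Σxy = 66006, Σx² = 1704044
Sxx = Σx² − (Σx)²/n = 1704044 − 1679046 = 24998
Sxy = Σxy − (Σx)(Σy)/n = 66006 − 64009 = 1997
b = Sxy/Sxx = 1997/24998 = 0.079886
a = ȳ − b·x̄ = 20.166667 − 0.079886·529 = -22.093234

-22.09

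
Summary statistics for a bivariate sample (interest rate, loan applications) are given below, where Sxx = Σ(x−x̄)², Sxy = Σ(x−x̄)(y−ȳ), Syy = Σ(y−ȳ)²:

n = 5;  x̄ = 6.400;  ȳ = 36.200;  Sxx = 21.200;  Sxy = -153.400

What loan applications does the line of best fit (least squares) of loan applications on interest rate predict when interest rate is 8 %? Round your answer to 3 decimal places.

b = Sxy/Sxx = -153.4/21.2 = -7.235849
a = ȳ − b·x̄ = 36.2 − (-7.235849)·6.4 = 82.509434
ŷ(8) = a + b·8 = 82.509434 + (-7.235849)·8 = 24.622642

24.623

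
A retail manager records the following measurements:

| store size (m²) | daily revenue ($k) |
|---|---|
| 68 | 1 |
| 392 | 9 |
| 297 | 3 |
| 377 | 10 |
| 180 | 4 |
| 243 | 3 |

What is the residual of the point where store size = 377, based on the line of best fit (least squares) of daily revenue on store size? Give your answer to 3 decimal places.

n = 6, Σx = 1557, Σy = 30, Σxy = 9706, Σx² = 480075
Sxx = Σx² − (Σx)²/n = 480075 − 404041.5 = 76033.5
Sxy = Σxy − (Σx)(Σy)/n = 9706 − 7785 = 1921
b = Sxy/Sxx = 1921/76033.5 = 0.025265
a = ȳ − b·x̄ = 5 − 0.025265·259.5 = -1.556314
ŷ(377) = -1.556314 + 0.025265·377 = 7.968659
residual = y − ŷ = 10 − 7.968659 = 2.031341

2.031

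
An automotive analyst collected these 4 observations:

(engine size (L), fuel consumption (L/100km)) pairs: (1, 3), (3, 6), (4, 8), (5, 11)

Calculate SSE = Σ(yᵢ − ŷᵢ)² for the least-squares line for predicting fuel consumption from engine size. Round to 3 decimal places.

n = 4, Σx = 13, Σy = 28, Σxy = 108, Σx² = 51, Σy² = 230
Sxx = Σx² − (Σx)²/n = 51 − 42.25 = 8.75
Sxy = Σxy − (Σx)(Σy)/n = 108 − 91 = 17
Syy = Σy² − (Σy)²/n = 230 − 196 = 34
b = Sxy/Sxx = 17/8.75 = 1.942857
SSE = Syy − b·Sxy = 34 − 1.942857·17 = 0.971429

0.971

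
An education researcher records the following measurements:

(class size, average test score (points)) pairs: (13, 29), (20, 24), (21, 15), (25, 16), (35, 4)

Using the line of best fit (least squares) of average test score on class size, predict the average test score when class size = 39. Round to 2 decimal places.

-0.69

n = 5, Σx = 114, Σy = 88, Σxy = 1712, Σx² = 2860
Sxx = Σx² − (Σx)²/n = 2860 − 2599.2 = 260.8
Sxy = Σxy − (Σx)(Σy)/n = 1712 − 2006.4 = -294.4
b = Sxy/Sxx = -294.4/260.8 = -1.128834
a = ȳ − b·x̄ = 17.6 − (-1.128834)·22.8 = 43.337423
ŷ(39) = a + b·39 = 43.337423 + (-1.128834)·39 = -0.687117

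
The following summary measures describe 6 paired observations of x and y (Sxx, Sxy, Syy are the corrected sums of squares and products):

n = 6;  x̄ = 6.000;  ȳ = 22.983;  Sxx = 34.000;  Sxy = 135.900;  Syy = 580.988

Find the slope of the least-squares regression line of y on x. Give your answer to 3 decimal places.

3.997

b = Sxy/Sxx = 135.9/34 = 3.997059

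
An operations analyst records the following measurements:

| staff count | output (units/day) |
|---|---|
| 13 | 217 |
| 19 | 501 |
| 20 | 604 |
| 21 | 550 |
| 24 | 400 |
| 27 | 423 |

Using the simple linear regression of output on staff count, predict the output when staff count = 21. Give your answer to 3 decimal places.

n = 6, Σx = 124, Σy = 2695, Σxy = 56991, Σx² = 2676
Sxx = Σx² − (Σx)²/n = 2676 − 2562.666667 = 113.333333
Sxy = Σxy − (Σx)(Σy)/n = 56991 − 55696.666667 = 1294.333333
b = Sxy/Sxx = 1294.333333/113.333333 = 11.420588
a = ȳ − b·x̄ = 449.166667 − 11.420588·20.666667 = 213.141176
ŷ(21) = a + b·21 = 213.141176 + 11.420588·21 = 452.973529

452.974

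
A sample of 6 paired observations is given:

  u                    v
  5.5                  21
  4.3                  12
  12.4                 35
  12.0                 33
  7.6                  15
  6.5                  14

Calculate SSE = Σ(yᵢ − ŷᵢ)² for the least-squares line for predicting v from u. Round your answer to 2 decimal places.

n = 6, Σx = 48.3, Σy = 130, Σxy = 1202.1, Σx² = 446.51, Σy² = 3320
Sxx = Σx² − (Σx)²/n = 446.51 − 388.815 = 57.695
Sxy = Σxy − (Σx)(Σy)/n = 1202.1 − 1046.5 = 155.6
Syy = Σy² − (Σy)²/n = 3320 − 2816.666667 = 503.333333
b = Sxy/Sxx = 155.6/57.695 = 2.696941
SSE = Syy − b·Sxy = 503.333333 − 2.696941·155.6 = 83.689343

83.69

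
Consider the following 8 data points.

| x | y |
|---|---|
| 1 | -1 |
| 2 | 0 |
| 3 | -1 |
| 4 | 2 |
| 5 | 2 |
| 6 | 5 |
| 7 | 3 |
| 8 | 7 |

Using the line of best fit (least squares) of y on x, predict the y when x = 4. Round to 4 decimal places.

1.5952

n = 8, Σx = 36, Σy = 17, Σxy = 121, Σx² = 204
Sxx = Σx² − (Σx)²/n = 204 − 162 = 42
Sxy = Σxy − (Σx)(Σy)/n = 121 − 76.5 = 44.5
b = Sxy/Sxx = 44.5/42 = 1.059524
a = ȳ − b·x̄ = 2.125 − 1.059524·4.5 = -2.642857
ŷ(4) = a + b·4 = -2.642857 + 1.059524·4 = 1.595238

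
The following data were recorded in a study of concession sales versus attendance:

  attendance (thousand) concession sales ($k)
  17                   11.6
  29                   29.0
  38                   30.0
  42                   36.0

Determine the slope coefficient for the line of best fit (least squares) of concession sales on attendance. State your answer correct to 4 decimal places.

0.9005

n = 4, Σx = 126, Σy = 106.6, Σxy = 3690.2, Σx² = 4338
Sxx = Σx² − (Σx)²/n = 4338 − 3969 = 369
Sxy = Σxy − (Σx)(Σy)/n = 3690.2 − 3357.9 = 332.3
b = Sxy/Sxx = 332.3/369 = 0.900542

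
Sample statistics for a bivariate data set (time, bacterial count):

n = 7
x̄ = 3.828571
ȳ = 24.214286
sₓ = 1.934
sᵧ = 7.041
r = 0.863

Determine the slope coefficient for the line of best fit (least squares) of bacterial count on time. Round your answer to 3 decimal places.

b = r · sᵧ/sₓ = 0.863 · 7.041/1.934 = 3.141873

3.142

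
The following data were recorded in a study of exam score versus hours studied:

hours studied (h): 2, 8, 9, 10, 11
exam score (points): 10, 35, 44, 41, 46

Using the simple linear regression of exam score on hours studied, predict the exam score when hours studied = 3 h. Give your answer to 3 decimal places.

14.800

n = 5, Σx = 40, Σy = 176, Σxy = 1612, Σx² = 370
Sxx = Σx² − (Σx)²/n = 370 − 320 = 50
Sxy = Σxy − (Σx)(Σy)/n = 1612 − 1408 = 204
b = Sxy/Sxx = 204/50 = 4.08
a = ȳ − b·x̄ = 35.2 − 4.08·8 = 2.56
ŷ(3) = a + b·3 = 2.56 + 4.08·3 = 14.8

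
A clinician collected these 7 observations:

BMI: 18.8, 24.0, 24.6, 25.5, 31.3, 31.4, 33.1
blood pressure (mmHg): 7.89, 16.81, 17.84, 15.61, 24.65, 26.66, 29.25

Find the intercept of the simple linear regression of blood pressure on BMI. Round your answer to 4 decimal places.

n = 7, Σx = 188.7, Σy = 138.71, Σxy = 3965.535, Σx² = 5246.11
Sxx = Σx² − (Σx)²/n = 5246.11 − 5086.812857 = 159.297143
Sxy = Σxy − (Σx)(Σy)/n = 3965.535 − 3739.225286 = 226.309714
b = Sxy/Sxx = 226.309714/159.297143 = 1.420677
a = ȳ − b·x̄ = 19.815714 − 1.420677·26.957143 = -18.481666

-18.4817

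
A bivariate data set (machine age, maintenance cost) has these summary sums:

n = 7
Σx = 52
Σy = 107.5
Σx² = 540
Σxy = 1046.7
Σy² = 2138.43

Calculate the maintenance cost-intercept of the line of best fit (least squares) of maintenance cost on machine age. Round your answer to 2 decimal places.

3.37

Sxx = Σx² − (Σx)²/n = 540 − 386.285714 = 153.714286
Sxy = Σxy − (Σx)(Σy)/n = 1046.7 − 798.571429 = 248.128571
b = Sxy/Sxx = 248.128571/153.714286 = 1.614219
a = ȳ − b·x̄ = 15.357143 − 1.614219·7.428571 = 3.365799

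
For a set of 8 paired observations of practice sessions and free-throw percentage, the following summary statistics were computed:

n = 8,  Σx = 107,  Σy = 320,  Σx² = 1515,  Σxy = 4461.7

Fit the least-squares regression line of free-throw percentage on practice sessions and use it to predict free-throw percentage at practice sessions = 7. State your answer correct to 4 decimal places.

Sxx = Σx² − (Σx)²/n = 1515 − 1431.125 = 83.875
Sxy = Σxy − (Σx)(Σy)/n = 4461.7 − 4280 = 181.7
b = Sxy/Sxx = 181.7/83.875 = 2.166319
a = ȳ − b·x̄ = 40 − 2.166319·13.375 = 11.025484
ŷ(7) = a + b·7 = 11.025484 + 2.166319·7 = 26.189717

26.1897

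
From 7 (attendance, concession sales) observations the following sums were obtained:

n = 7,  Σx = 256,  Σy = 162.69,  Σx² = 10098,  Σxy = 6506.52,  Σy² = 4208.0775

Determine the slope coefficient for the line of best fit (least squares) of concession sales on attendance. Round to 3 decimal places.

Sxx = Σx² − (Σx)²/n = 10098 − 9362.285714 = 735.714286
Sxy = Σxy − (Σx)(Σy)/n = 6506.52 − 5949.805714 = 556.714286
b = Sxy/Sxx = 556.714286/735.714286 = 0.756699

0.757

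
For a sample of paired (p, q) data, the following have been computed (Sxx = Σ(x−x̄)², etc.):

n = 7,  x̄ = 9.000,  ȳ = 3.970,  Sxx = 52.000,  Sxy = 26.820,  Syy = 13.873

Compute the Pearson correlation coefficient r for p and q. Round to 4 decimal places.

r = Sxy/√(Sxx·Syy) = 26.82/√(721.396) = 26.82/26.858816 = 0.998555

0.9986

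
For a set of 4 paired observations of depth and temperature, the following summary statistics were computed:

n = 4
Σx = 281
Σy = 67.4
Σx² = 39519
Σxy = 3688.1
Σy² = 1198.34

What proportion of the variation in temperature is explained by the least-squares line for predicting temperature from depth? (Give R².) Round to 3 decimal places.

0.884

Sxx = Σx² − (Σx)²/n = 39519 − 19740.25 = 19778.75
Sxy = Σxy − (Σx)(Σy)/n = 3688.1 − 4734.85 = -1046.75
Syy = Σy² − (Σy)²/n = 1198.34 − 1135.69 = 62.65
R² = Sxy²/(Sxx·Syy) = (-1046.75)²/(19778.75·62.65) = 0.884232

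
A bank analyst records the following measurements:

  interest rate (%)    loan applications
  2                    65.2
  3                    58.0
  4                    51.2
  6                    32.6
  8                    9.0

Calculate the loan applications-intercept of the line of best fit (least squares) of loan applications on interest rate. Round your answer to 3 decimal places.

n = 5, Σx = 23, Σy = 216, Σxy = 776.8, Σx² = 129
Sxx = Σx² − (Σx)²/n = 129 − 105.8 = 23.2
Sxy = Σxy − (Σx)(Σy)/n = 776.8 − 993.6 = -216.8
b = Sxy/Sxx = -216.8/23.2 = -9.344828
a = ȳ − b·x̄ = 43.2 − (-9.344828)·4.6 = 86.186207

86.186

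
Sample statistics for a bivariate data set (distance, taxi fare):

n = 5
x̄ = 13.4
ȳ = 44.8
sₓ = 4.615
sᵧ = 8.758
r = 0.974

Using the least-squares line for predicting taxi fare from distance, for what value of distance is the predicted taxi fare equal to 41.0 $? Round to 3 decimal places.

b = r · sᵧ/sₓ = 0.974 · 8.758/4.615 = 1.848384
a = ȳ − b·x̄ = 44.8 − 1.848384·13.4 = 20.031655
Set a + b·x = 41.0: x = (41.0 − 20.031655) / 1.848384 = 11.344150

11.344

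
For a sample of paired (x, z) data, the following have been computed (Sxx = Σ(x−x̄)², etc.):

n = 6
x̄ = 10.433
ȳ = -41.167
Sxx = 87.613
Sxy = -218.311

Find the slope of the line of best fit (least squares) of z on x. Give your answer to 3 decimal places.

b = Sxy/Sxx = -218.311/87.613 = -2.491765

-2.492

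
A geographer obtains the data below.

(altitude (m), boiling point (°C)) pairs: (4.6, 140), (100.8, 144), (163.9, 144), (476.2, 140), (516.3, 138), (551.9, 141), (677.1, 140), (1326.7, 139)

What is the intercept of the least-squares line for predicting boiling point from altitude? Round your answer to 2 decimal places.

n = 8, Σx = 3817.5, Σy = 1126, Σxy = 533701.4, Σx² = 3053568.05
Sxx = Σx² − (Σx)²/n = 3053568.05 − 1821663.28125 = 1231904.76875
Sxy = Σxy − (Σx)(Σy)/n = 533701.4 − 537313.125 = -3611.725
b = Sxy/Sxx = -3611.725/1231904.76875 = -0.002932
a = ȳ − b·x̄ = 140.75 − (-0.002932)·477.1875 = 142.149029

142.15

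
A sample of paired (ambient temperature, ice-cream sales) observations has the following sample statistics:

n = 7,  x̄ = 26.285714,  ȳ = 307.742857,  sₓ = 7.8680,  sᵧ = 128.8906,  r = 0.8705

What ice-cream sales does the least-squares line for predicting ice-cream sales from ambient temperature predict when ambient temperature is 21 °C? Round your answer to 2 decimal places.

b = r · sᵧ/sₓ = 0.8705 · 128.8906/7.868 = 14.260202
a = ȳ − b·x̄ = 307.742857 − 14.260202·26.285714 = -67.096728
ŷ(21) = a + b·21 = -67.096728 + 14.260202·21 = 232.367509

232.37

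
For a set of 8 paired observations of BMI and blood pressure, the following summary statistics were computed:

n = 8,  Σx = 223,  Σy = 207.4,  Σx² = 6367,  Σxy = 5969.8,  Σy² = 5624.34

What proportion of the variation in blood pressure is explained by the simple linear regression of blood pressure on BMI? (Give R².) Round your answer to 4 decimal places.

Sxx = Σx² − (Σx)²/n = 6367 − 6216.125 = 150.875
Sxy = Σxy − (Σx)(Σy)/n = 5969.8 − 5781.275 = 188.525
Syy = Σy² − (Σy)²/n = 5624.34 − 5376.845 = 247.495
R² = Sxy²/(Sxx·Syy) = (188.525)²/(150.875·247.495) = 0.951819

0.9518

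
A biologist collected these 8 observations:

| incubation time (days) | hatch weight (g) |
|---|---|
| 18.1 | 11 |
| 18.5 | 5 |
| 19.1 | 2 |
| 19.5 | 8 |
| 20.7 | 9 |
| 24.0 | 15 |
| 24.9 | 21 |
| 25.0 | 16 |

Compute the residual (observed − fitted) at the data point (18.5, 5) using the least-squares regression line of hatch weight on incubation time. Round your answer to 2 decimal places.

-0.98

n = 8, Σx = 169.8, Σy = 87, Σxy = 1955, Σx² = 3664.42
Sxx = Σx² − (Σx)²/n = 3664.42 − 3604.005 = 60.415
Sxy = Σxy − (Σx)(Σy)/n = 1955 − 1846.575 = 108.425
b = Sxy/Sxx = 108.425/60.415 = 1.794670
a = ȳ − b·x̄ = 10.875 − 1.794670·21.225 = -27.216875
ŷ(18.5) = -27.216875 + 1.794670·18.5 = 5.984524
residual = y − ŷ = 5 − 5.984524 = -0.984524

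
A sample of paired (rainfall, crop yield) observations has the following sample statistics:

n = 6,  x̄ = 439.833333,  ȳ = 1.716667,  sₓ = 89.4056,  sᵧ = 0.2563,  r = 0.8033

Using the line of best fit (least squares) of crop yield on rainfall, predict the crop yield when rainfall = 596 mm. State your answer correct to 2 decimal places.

b = r · sᵧ/sₓ = 0.8033 · 0.2563/89.4056 = 0.002303
a = ȳ − b·x̄ = 1.716667 − 0.002303·439.833333 = 0.703806
ŷ(596) = a + b·596 = 0.703806 + 0.002303·596 = 2.076292

2.08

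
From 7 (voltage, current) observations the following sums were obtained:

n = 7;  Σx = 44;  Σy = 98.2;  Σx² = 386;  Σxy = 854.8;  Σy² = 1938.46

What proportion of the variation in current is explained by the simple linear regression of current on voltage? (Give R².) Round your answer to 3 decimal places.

Sxx = Σx² − (Σx)²/n = 386 − 276.571429 = 109.428571
Sxy = Σxy − (Σx)(Σy)/n = 854.8 − 617.257143 = 237.542857
Syy = Σy² − (Σy)²/n = 1938.46 − 1377.605714 = 560.854286
R² = Sxy²/(Sxx·Syy) = (237.542857)²/(109.428571·560.854286) = 0.919397

0.919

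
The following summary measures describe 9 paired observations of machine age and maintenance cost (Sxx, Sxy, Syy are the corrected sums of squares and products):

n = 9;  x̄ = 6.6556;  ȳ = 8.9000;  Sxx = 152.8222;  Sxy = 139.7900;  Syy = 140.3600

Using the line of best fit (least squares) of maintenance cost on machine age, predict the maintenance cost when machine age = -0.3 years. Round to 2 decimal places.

2.54

b = Sxy/Sxx = 139.79/152.8222 = 0.914723
a = ȳ − b·x̄ = 8.9 − 0.914723·6.6556 = 2.811969
ŷ(-0.3) = a + b·-0.3 = 2.811969 + 0.914723·(-0.3) = 2.537552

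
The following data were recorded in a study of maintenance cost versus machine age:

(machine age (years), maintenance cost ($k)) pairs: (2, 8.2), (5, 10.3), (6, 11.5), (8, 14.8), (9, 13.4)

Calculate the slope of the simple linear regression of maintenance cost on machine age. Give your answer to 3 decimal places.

n = 5, Σx = 30, Σy = 58.2, Σxy = 375.9, Σx² = 210
Sxx = Σx² − (Σx)²/n = 210 − 180 = 30
Sxy = Σxy − (Σx)(Σy)/n = 375.9 − 349.2 = 26.7
b = Sxy/Sxx = 26.7/30 = 0.89

0.890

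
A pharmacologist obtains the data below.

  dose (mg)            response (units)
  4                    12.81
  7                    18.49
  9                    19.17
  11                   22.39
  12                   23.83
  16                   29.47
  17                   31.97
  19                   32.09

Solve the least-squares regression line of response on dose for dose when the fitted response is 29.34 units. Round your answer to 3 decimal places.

n = 8, Σx = 95, Σy = 190.22, Σxy = 2510.17, Σx² = 1317
Sxx = Σx² − (Σx)²/n = 1317 − 1128.125 = 188.875
Sxy = Σxy − (Σx)(Σy)/n = 2510.17 − 2258.8625 = 251.3075
b = Sxy/Sxx = 251.3075/188.875 = 1.330549
a = ȳ − b·x̄ = 23.7775 − 1.330549·11.875 = 7.977227
Set a + b·x = 29.34: x = (29.34 − 7.977227) / 1.330549 = 16.055604

16.056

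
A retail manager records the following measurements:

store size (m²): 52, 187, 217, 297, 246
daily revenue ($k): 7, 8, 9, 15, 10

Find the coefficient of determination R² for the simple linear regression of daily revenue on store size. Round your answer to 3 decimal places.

n = 5, Σx = 999, Σy = 49, Σxy = 10728, Σx² = 233487, Σy² = 519
Sxx = Σx² − (Σx)²/n = 233487 − 199600.2 = 33886.8
Sxy = Σxy − (Σx)(Σy)/n = 10728 − 9790.2 = 937.8
Syy = Σy² − (Σy)²/n = 519 − 480.2 = 38.8
R² = Sxy²/(Sxx·Syy) = (937.8)²/(33886.8·38.8) = 0.668895

0.669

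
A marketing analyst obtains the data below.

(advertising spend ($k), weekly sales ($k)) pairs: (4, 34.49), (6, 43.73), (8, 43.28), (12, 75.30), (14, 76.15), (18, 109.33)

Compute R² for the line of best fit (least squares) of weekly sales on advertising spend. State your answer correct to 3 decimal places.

0.957

n = 6, Σx = 62, Σy = 382.28, Σxy = 4684.22, Σx² = 780, Σy² = 28396.9928
Sxx = Σx² − (Σx)²/n = 780 − 640.666667 = 139.333333
Sxy = Σxy − (Σx)(Σy)/n = 4684.22 − 3950.226667 = 733.993333
Syy = Σy² − (Σy)²/n = 28396.9928 − 24356.333067 = 4040.659733
R² = Sxy²/(Sxx·Syy) = (733.993333)²/(139.333333·4040.659733) = 0.956923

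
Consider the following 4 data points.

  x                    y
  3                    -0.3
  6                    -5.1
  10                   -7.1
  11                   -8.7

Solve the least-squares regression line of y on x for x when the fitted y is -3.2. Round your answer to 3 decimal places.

5.304

n = 4, Σx = 30, Σy = -21.2, Σxy = -198.2, Σx² = 266
Sxx = Σx² − (Σx)²/n = 266 − 225 = 41
Sxy = Σxy − (Σx)(Σy)/n = -198.2 − (-159) = -39.2
b = Sxy/Sxx = -39.2/41 = -0.956098
a = ȳ − b·x̄ = -5.3 − (-0.956098)·7.5 = 1.870732
Set a + b·x = -3.2: x = (-3.2 − 1.870732) / (-0.956098) = 5.303571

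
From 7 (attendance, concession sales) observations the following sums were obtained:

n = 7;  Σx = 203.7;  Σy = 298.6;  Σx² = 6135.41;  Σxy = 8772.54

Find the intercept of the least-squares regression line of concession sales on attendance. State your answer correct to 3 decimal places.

Sxx = Σx² − (Σx)²/n = 6135.41 − 5927.67 = 207.74
Sxy = Σxy − (Σx)(Σy)/n = 8772.54 − 8689.26 = 83.28
b = Sxy/Sxx = 83.28/207.74 = 0.400886
a = ȳ − b·x̄ = 42.657143 − 0.400886·29.1 = 30.991368

30.991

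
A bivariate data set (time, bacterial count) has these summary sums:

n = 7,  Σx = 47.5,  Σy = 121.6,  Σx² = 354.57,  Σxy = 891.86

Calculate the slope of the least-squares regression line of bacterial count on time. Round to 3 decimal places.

2.069

Sxx = Σx² − (Σx)²/n = 354.57 − 322.321429 = 32.248571
Sxy = Σxy − (Σx)(Σy)/n = 891.86 − 825.142857 = 66.717143
b = Sxy/Sxx = 66.717143/32.248571 = 2.068840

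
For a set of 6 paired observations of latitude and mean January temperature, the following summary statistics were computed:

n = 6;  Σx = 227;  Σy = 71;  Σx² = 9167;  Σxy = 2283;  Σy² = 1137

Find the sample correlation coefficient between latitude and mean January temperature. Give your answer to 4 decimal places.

-0.9726

Sxx = Σx² − (Σx)²/n = 9167 − 8588.166667 = 578.833333
Sxy = Σxy − (Σx)(Σy)/n = 2283 − 2686.166667 = -403.166667
Syy = Σy² − (Σy)²/n = 1137 − 840.166667 = 296.833333
r = Sxy/√(Sxx·Syy) = -403.166667/√(171817.027778) = -403.166667/414.508176 = -0.972639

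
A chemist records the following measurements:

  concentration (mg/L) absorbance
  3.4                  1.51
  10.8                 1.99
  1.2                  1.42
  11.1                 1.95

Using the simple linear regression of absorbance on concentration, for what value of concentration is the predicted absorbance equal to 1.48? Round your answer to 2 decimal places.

2.51

n = 4, Σx = 26.5, Σy = 6.87, Σxy = 49.975, Σx² = 252.85
Sxx = Σx² − (Σx)²/n = 252.85 − 175.5625 = 77.2875
Sxy = Σxy − (Σx)(Σy)/n = 49.975 − 45.51375 = 4.46125
b = Sxy/Sxx = 4.46125/77.2875 = 0.057723
a = ȳ − b·x̄ = 1.7175 − 0.057723·6.625 = 1.335087
Set a + b·x = 1.48: x = (1.48 − 1.335087) / 0.057723 = 2.510507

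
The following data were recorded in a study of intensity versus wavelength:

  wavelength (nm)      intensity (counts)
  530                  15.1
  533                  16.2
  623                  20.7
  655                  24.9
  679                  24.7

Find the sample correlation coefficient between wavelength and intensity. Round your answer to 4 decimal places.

n = 5, Σx = 3020, Σy = 101.6, Σxy = 62614.5, Σx² = 1843184, Σy² = 2149.04
Sxx = Σx² − (Σx)²/n = 1843184 − 1824080 = 19104
Sxy = Σxy − (Σx)(Σy)/n = 62614.5 − 61366.4 = 1248.1
Syy = Σy² − (Σy)²/n = 2149.04 − 2064.512 = 84.528
r = Sxy/√(Sxx·Syy) = 1248.1/√(1614822.912) = 1248.1/1270.756826 = 0.982171

0.9822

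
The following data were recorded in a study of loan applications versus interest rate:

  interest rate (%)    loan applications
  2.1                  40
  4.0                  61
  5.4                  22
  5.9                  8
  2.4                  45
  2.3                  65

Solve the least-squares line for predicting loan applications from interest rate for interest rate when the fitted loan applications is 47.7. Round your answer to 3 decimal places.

n = 6, Σx = 22.1, Σy = 241, Σxy = 751.5, Σx² = 95.43
Sxx = Σx² − (Σx)²/n = 95.43 − 81.401667 = 14.028333
Sxy = Σxy − (Σx)(Σy)/n = 751.5 − 887.683333 = -136.183333
b = Sxy/Sxx = -136.183333/14.028333 = -9.707734
a = ȳ − b·x̄ = 40.166667 − (-9.707734)·3.683333 = 75.923488
Set a + b·x = 47.7: x = (47.7 − 75.923488) / (-9.707734) = 2.907320

2.907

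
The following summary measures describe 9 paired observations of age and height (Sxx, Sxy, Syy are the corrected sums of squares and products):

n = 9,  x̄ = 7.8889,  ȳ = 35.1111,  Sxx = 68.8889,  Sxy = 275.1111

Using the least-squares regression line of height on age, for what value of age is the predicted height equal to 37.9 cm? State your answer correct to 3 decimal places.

b = Sxy/Sxx = 275.1111/68.8889 = 3.993548
a = ȳ − b·x̄ = 35.1111 − 3.993548·7.8889 = 3.606402
Set a + b·x = 37.9: x = (37.9 − 3.606402) / 3.993548 = 8.587252

8.587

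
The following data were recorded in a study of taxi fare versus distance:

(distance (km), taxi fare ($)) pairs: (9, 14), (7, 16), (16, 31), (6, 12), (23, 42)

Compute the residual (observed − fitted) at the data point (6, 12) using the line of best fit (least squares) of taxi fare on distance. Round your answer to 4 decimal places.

0.0629

n = 5, Σx = 61, Σy = 115, Σxy = 1772, Σx² = 951
Sxx = Σx² − (Σx)²/n = 951 − 744.2 = 206.8
Sxy = Σxy − (Σx)(Σy)/n = 1772 − 1403 = 369
b = Sxy/Sxx = 369/206.8 = 1.784333
a = ȳ − b·x̄ = 23 − 1.784333·12.2 = 1.231141
ŷ(6) = 1.231141 + 1.784333·6 = 11.937137
residual = y − ŷ = 12 − 11.937137 = 0.062863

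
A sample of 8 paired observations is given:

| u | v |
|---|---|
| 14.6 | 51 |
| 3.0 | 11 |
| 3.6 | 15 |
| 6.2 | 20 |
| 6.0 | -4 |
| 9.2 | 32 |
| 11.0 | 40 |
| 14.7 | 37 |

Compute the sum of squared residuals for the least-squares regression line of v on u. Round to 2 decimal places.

n = 8, Σx = 68.3, Σy = 202, Σxy = 2209.9, Σx² = 731.29, Σy² = 7356
Sxx = Σx² − (Σx)²/n = 731.29 − 583.11125 = 148.17875
Sxy = Σxy − (Σx)(Σy)/n = 2209.9 − 1724.575 = 485.325
Syy = Σy² − (Σy)²/n = 7356 − 5100.5 = 2255.5
b = Sxy/Sxx = 485.325/148.17875 = 3.275267
SSE = Syy − b·Sxy = 2255.5 − 3.275267·485.325 = 665.930945

665.93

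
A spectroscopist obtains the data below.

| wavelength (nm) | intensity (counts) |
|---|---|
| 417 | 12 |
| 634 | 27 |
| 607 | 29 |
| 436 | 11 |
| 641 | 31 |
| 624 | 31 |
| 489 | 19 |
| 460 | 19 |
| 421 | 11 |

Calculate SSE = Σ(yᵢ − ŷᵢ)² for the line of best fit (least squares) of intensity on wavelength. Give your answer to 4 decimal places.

35.0315

n = 9, Σx = 4729, Σy = 190, Σxy = 106398, Σx² = 2562609, Σy² = 4600
Sxx = Σx² − (Σx)²/n = 2562609 − 2484826.777778 = 77782.222222
Sxy = Σxy − (Σx)(Σy)/n = 106398 − 99834.444444 = 6563.555556
Syy = Σy² − (Σy)²/n = 4600 − 4011.111111 = 588.888889
b = Sxy/Sxx = 6563.555556/77782.222222 = 0.084384
SSE = Syy − b·Sxy = 588.888889 − 0.084384·6563.555556 = 35.031461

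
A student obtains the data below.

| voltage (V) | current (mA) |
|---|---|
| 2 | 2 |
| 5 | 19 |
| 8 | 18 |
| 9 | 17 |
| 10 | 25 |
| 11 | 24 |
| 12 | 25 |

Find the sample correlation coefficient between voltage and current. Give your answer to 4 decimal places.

n = 7, Σx = 57, Σy = 130, Σxy = 1210, Σx² = 539, Σy² = 2804
Sxx = Σx² − (Σx)²/n = 539 − 464.142857 = 74.857143
Sxy = Σxy − (Σx)(Σy)/n = 1210 − 1058.571429 = 151.428571
Syy = Σy² − (Σy)²/n = 2804 − 2414.285714 = 389.714286
r = Sxy/√(Sxx·Syy) = 151.428571/√(29172.897959) = 151.428571/170.800755 = 0.886580

0.8866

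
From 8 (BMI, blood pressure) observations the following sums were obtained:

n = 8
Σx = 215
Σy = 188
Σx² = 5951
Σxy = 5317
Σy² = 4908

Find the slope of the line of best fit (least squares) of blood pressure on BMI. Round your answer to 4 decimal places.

Sxx = Σx² − (Σx)²/n = 5951 − 5778.125 = 172.875
Sxy = Σxy − (Σx)(Σy)/n = 5317 − 5052.5 = 264.5
b = Sxy/Sxx = 264.5/172.875 = 1.530007

1.5300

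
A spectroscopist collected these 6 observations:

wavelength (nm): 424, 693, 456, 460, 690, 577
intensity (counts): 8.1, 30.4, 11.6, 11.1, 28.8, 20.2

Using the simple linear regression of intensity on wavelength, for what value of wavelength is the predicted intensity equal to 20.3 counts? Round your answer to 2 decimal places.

574.47

n = 6, Σx = 3300, Σy = 110.2, Σxy = 66424.6, Σx² = 1888590
Sxx = Σx² − (Σx)²/n = 1888590 − 1815000 = 73590
Sxy = Σxy − (Σx)(Σy)/n = 66424.6 − 60610 = 5814.6
b = Sxy/Sxx = 5814.6/73590 = 0.079013
a = ȳ − b·x̄ = 18.366667 − 0.079013·550 = -25.090732
Set a + b·x = 20.3: x = (20.3 − (-25.090732)) / 0.079013 = 574.468407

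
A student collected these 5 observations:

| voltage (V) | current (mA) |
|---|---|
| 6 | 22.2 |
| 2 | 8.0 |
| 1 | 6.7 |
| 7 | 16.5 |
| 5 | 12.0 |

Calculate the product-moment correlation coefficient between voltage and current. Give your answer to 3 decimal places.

0.859

n = 5, Σx = 21, Σy = 65.4, Σxy = 331.4, Σx² = 115, Σy² = 1017.98
Sxx = Σx² − (Σx)²/n = 115 − 88.2 = 26.8
Sxy = Σxy − (Σx)(Σy)/n = 331.4 − 274.68 = 56.72
Syy = Σy² − (Σy)²/n = 1017.98 − 855.432 = 162.548
r = Sxy/√(Sxx·Syy) = 56.72/√(4356.2864) = 56.72/66.002170 = 0.859366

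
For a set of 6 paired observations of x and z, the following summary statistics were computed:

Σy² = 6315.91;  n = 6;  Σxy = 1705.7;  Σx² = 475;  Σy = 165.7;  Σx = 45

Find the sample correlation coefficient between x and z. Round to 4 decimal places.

0.9465

Sxx = Σx² − (Σx)²/n = 475 − 337.5 = 137.5
Sxy = Σxy − (Σx)(Σy)/n = 1705.7 − 1242.75 = 462.95
Syy = Σy² − (Σy)²/n = 6315.91 − 4576.081667 = 1739.828333
r = Sxy/√(Sxx·Syy) = 462.95/√(239226.395833) = 462.95/489.107755 = 0.946519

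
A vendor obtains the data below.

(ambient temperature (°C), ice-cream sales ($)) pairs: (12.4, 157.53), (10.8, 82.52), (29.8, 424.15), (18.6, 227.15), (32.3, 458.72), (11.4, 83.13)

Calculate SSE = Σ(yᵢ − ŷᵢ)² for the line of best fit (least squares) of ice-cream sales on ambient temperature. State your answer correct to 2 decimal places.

1915.12

n = 6, Σx = 115.3, Σy = 1433.2, Σxy = 35473.586, Σx² = 2677.65, Σy² = 480460.2316
Sxx = Σx² − (Σx)²/n = 2677.65 − 2215.681667 = 461.968333
Sxy = Σxy − (Σx)(Σy)/n = 35473.586 − 27541.326667 = 7932.259333
Syy = Σy² − (Σy)²/n = 480460.2316 − 342343.706667 = 138116.524933
b = Sxy/Sxx = 7932.259333/461.968333 = 17.170569
SSE = Syy − b·Sxy = 138116.524933 − 17.170569·7932.259333 = 1915.115462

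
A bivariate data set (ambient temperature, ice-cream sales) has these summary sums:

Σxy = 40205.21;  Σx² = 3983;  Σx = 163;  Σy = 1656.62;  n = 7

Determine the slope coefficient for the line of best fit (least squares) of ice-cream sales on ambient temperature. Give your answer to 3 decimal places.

8.695

Sxx = Σx² − (Σx)²/n = 3983 − 3795.571429 = 187.428571
Sxy = Σxy − (Σx)(Σy)/n = 40205.21 − 38575.58 = 1629.63
b = Sxy/Sxx = 1629.63/187.428571 = 8.694672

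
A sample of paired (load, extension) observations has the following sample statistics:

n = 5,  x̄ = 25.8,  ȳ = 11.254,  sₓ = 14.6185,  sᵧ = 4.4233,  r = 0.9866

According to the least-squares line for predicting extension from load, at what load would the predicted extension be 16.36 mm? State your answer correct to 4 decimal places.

b = r · sᵧ/sₓ = 0.9866 · 4.4233/14.6185 = 0.298528
a = ȳ − b·x̄ = 11.254 − 0.298528·25.8 = 3.551984
Set a + b·x = 16.36: x = (16.36 − 3.551984) / 0.298528 = 42.903938

42.9039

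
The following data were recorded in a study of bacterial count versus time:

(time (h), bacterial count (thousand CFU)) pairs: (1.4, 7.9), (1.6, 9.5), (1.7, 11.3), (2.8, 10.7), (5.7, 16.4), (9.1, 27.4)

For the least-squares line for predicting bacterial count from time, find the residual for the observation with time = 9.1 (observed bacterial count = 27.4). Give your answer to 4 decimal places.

1.2210

n = 6, Σx = 22.3, Σy = 83.2, Σxy = 418.25, Σx² = 130.55
Sxx = Σx² − (Σx)²/n = 130.55 − 82.881667 = 47.668333
Sxy = Σxy − (Σx)(Σy)/n = 418.25 − 309.226667 = 109.023333
b = Sxy/Sxx = 109.023333/47.668333 = 2.287123
a = ȳ − b·x̄ = 13.866667 − 2.287123·3.716667 = 5.366193
ŷ(9.1) = 5.366193 + 2.287123·9.1 = 26.179011
residual = y − ŷ = 27.4 − 26.179011 = 1.220989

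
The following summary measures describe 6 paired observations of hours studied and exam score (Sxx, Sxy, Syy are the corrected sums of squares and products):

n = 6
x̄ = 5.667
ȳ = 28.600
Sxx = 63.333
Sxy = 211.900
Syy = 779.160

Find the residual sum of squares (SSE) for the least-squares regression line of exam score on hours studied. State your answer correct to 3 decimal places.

70.183

b = Sxy/Sxx = 211.9/63.333 = 3.345807
SSE = Syy − b·Sxy = 779.16 − 3.345807·211.9 = 70.183479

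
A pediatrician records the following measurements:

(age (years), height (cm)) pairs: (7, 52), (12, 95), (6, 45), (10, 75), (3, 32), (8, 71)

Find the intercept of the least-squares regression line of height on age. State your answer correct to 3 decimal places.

7.068

n = 6, Σx = 46, Σy = 370, Σxy = 3188, Σx² = 402
Sxx = Σx² − (Σx)²/n = 402 − 352.666667 = 49.333333
Sxy = Σxy − (Σx)(Σy)/n = 3188 − 2836.666667 = 351.333333
b = Sxy/Sxx = 351.333333/49.333333 = 7.121622
a = ȳ − b·x̄ = 61.666667 − 7.121622·7.666667 = 7.067568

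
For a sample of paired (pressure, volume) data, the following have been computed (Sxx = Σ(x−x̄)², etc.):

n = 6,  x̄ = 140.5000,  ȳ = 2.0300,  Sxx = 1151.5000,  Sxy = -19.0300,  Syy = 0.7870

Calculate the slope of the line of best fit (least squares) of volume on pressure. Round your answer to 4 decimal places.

b = Sxy/Sxx = -19.03/1151.5 = -0.016526

-0.0165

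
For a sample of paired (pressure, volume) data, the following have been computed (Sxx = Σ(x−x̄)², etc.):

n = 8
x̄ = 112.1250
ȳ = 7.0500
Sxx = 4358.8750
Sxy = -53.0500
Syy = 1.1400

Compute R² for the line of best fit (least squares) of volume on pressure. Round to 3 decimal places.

R² = Sxy²/(Sxx·Syy) = (-53.05)²/(4358.875·1.14) = 0.566359

0.566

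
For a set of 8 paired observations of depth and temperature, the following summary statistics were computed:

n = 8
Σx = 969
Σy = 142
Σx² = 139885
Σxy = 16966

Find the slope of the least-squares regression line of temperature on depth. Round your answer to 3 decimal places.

-0.010

Sxx = Σx² − (Σx)²/n = 139885 − 117370.125 = 22514.875
Sxy = Σxy − (Σx)(Σy)/n = 16966 − 17199.75 = -233.75
b = Sxy/Sxx = -233.75/22514.875 = -0.010382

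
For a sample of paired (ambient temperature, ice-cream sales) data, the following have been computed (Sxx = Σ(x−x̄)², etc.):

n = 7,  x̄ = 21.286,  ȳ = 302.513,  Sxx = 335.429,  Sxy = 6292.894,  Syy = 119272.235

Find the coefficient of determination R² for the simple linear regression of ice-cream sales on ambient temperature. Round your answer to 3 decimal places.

R² = Sxy²/(Sxx·Syy) = (6292.894)²/(335.429·119272.235) = 0.989831

0.990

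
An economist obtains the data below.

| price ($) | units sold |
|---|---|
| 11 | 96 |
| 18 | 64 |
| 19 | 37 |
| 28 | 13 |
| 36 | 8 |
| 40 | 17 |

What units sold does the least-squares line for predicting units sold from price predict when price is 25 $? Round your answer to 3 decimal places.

n = 6, Σx = 152, Σy = 235, Σxy = 4243, Σx² = 4486
Sxx = Σx² − (Σx)²/n = 4486 − 3850.666667 = 635.333333
Sxy = Σxy − (Σx)(Σy)/n = 4243 − 5953.333333 = -1710.333333
b = Sxy/Sxx = -1710.333333/635.333333 = -2.692025
a = ȳ − b·x̄ = 39.166667 − (-2.692025)·25.333333 = 107.364638
ŷ(25) = a + b·25 = 107.364638 + (-2.692025)·25 = 40.064008

40.064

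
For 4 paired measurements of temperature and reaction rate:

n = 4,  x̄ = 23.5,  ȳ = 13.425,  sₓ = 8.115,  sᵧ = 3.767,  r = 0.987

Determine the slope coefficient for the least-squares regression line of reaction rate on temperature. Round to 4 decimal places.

0.4582

b = r · sᵧ/sₓ = 0.987 · 3.767/8.115 = 0.458167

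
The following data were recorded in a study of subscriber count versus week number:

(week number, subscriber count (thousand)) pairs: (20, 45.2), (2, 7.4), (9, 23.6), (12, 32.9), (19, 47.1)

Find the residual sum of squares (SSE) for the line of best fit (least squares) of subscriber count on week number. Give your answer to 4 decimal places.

16.7810

n = 5, Σx = 62, Σy = 156.2, Σxy = 2420.9, Σx² = 990, Σy² = 5955.58
Sxx = Σx² − (Σx)²/n = 990 − 768.8 = 221.2
Sxy = Σxy − (Σx)(Σy)/n = 2420.9 − 1936.88 = 484.02
Syy = Σy² − (Σy)²/n = 5955.58 − 4879.688 = 1075.892
b = Sxy/Sxx = 484.02/221.2 = 2.188156
SSE = Syy − b·Sxy = 1075.892 − 2.188156·484.02 = 16.780967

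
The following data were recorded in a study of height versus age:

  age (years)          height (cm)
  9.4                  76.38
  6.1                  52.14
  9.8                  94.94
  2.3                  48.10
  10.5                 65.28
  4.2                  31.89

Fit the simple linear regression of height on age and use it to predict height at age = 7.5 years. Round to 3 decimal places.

63.817

n = 6, Σx = 42.3, Σy = 368.73, Σxy = 2896.446, Σx² = 354.79
Sxx = Σx² − (Σx)²/n = 354.79 − 298.215 = 56.575
Sxy = Σxy − (Σx)(Σy)/n = 2896.446 − 2599.5465 = 296.8995
b = Sxy/Sxx = 296.8995/56.575 = 5.247892
a = ȳ − b·x̄ = 61.455 − 5.247892·7.05 = 24.457360
ŷ(7.5) = a + b·7.5 = 24.457360 + 5.247892·7.5 = 63.816551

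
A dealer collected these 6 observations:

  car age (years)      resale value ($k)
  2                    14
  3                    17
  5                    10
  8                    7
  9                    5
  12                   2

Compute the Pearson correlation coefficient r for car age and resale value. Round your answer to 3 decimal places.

n = 6, Σx = 39, Σy = 55, Σxy = 254, Σx² = 327, Σy² = 663
Sxx = Σx² − (Σx)²/n = 327 − 253.5 = 73.5
Sxy = Σxy − (Σx)(Σy)/n = 254 − 357.5 = -103.5
Syy = Σy² − (Σy)²/n = 663 − 504.166667 = 158.833333
r = Sxy/√(Sxx·Syy) = -103.5/√(11674.25) = -103.5/108.047443 = -0.957913

-0.958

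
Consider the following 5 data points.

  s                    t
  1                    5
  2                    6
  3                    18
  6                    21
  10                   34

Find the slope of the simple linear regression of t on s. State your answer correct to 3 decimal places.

3.147

n = 5, Σx = 22, Σy = 84, Σxy = 537, Σx² = 150
Sxx = Σx² − (Σx)²/n = 150 − 96.8 = 53.2
Sxy = Σxy − (Σx)(Σy)/n = 537 − 369.6 = 167.4
b = Sxy/Sxx = 167.4/53.2 = 3.146617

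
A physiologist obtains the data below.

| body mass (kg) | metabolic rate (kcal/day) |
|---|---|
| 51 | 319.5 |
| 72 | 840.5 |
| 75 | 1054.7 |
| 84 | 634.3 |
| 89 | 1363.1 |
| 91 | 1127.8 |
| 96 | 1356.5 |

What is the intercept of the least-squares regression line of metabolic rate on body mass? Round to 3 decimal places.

-722.663

n = 7, Σx = 558, Σy = 6696.4, Σxy = 563363.9, Σx² = 45884
Sxx = Σx² − (Σx)²/n = 45884 − 44480.571429 = 1403.428571
Sxy = Σxy − (Σx)(Σy)/n = 563363.9 − 533798.742857 = 29565.157143
b = Sxy/Sxx = 29565.157143/1403.428571 = 21.066378
a = ȳ − b·x̄ = 956.628571 − 21.066378·79.714286 = -722.662724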